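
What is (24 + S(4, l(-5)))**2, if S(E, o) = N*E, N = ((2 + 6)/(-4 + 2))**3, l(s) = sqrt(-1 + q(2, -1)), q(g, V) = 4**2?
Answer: 53824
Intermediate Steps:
q(g, V) = 16
l(s) = sqrt(15) (l(s) = sqrt(-1 + 16) = sqrt(15))
N = -64 (N = (8/(-2))**3 = (8*(-1/2))**3 = (-4)**3 = -64)
S(E, o) = -64*E
(24 + S(4, l(-5)))**2 = (24 - 64*4)**2 = (24 - 256)**2 = (-232)**2 = 53824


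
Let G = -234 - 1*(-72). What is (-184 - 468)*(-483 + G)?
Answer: 420540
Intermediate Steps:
G = -162 (G = -234 + 72 = -162)
(-184 - 468)*(-483 + G) = (-184 - 468)*(-483 - 162) = -652*(-645) = 420540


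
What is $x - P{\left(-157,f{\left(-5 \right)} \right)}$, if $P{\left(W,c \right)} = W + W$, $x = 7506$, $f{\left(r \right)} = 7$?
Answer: $7820$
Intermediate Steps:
$P{\left(W,c \right)} = 2 W$
$x - P{\left(-157,f{\left(-5 \right)} \right)} = 7506 - 2 \left(-157\right) = 7506 - -314 = 7506 + 314 = 7820$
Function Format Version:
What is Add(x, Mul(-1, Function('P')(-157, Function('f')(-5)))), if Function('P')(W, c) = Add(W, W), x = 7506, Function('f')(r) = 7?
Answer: 7820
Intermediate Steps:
Function('P')(W, c) = Mul(2, W)
Add(x, Mul(-1, Function('P')(-157, Function('f')(-5)))) = Add(7506, Mul(-1, Mul(2, -157))) = Add(7506, Mul(-1, -314)) = Add(7506, 314) = 7820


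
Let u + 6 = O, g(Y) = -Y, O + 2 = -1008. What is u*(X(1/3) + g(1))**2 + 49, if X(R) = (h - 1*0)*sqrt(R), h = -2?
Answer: -6965/3 - 4064*sqrt(3)/3 ≈ -4668.0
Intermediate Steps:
O = -1010 (O = -2 - 1008 = -1010)
X(R) = -2*sqrt(R) (X(R) = (-2 - 1*0)*sqrt(R) = (-2 + 0)*sqrt(R) = -2*sqrt(R))
u = -1016 (u = -6 - 1010 = -1016)
u*(X(1/3) + g(1))**2 + 49 = -1016*(-2*sqrt(3)/3 - 1*1)**2 + 49 = -1016*(-2*sqrt(3)/3 - 1)**2 + 49 = -1016*(-1 - 2*sqrt(3)/3)**2 + 49 = 49 - 1016*(-1 - 2*sqrt(3)/3)**2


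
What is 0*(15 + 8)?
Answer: 0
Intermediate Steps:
0*(15 + 8) = 0*23 = 0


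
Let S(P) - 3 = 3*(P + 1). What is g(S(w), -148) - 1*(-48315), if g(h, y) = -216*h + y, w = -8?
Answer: 52055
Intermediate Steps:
S(P) = 6 + 3*P (S(P) = 3 + 3*(P + 1) = 3 + 3*(1 + P) = 3 + (3 + 3*P) = 6 + 3*P)
g(h, y) = y - 216*h
g(S(w), -148) - 1*(-48315) = (-148 - 216*(6 + 3*(-8))) - 1*(-48315) = (-148 - 216*(6 - 24)) + 48315 = (-148 - 216*(-18)) + 48315 = (-148 + 3888) + 48315 = 3740 + 48315 = 52055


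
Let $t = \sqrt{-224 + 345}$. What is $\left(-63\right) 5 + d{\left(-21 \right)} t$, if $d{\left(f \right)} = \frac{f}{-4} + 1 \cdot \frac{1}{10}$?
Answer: $- \frac{5123}{20} \approx -256.15$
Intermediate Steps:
$d{\left(f \right)} = \frac{1}{10} - \frac{f}{4}$ ($d{\left(f \right)} = f \left(- \frac{1}{4}\right) + 1 \cdot \frac{1}{10} = - \frac{f}{4} + \frac{1}{10} = \frac{1}{10} - \frac{f}{4}$)
$t = 11$ ($t = \sqrt{121} = 11$)
$\left(-63\right) 5 + d{\left(-21 \right)} t = \left(-63\right) 5 + \left(\frac{1}{10} - - \frac{21}{4}\right) 11 = -315 + \left(\frac{1}{10} + \frac{21}{4}\right) 11 = -315 + \frac{107}{20} \cdot 11 = -315 + \frac{1177}{20} = - \frac{5123}{20}$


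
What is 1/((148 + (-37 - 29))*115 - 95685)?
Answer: -1/86255 ≈ -1.1594e-5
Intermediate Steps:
1/((148 + (-37 - 29))*115 - 95685) = 1/((148 - 66)*115 - 95685) = 1/(82*115 - 95685) = 1/(9430 - 95685) = 1/(-86255) = -1/86255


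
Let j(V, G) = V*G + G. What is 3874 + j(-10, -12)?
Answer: 3982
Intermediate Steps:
j(V, G) = G + G*V (j(V, G) = G*V + G = G + G*V)
3874 + j(-10, -12) = 3874 - 12*(1 - 10) = 3874 - 12*(-9) = 3874 + 108 = 3982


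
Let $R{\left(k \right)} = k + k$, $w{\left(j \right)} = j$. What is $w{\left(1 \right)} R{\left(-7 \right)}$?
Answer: $-14$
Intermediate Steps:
$R{\left(k \right)} = 2 k$
$w{\left(1 \right)} R{\left(-7 \right)} = 1 \cdot 2 \left(-7\right) = 1 \left(-14\right) = -14$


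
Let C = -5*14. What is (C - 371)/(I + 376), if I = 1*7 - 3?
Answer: -441/380 ≈ -1.1605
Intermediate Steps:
C = -70
I = 4 (I = 7 - 3 = 4)
(C - 371)/(I + 376) = (-70 - 371)/(4 + 376) = -441/380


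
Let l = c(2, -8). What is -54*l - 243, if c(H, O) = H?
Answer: -351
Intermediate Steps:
l = 2
-54*l - 243 = -54*2 - 243 = -108 - 243 = -351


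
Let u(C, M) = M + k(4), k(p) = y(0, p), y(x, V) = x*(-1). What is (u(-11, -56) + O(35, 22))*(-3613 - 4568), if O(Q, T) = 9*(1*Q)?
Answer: -2118879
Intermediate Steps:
y(x, V) = -x
k(p) = 0 (k(p) = -1*0 = 0)
u(C, M) = M (u(C, M) = M + 0 = M)
O(Q, T) = 9*Q
(u(-11, -56) + O(35, 22))*(-3613 - 4568) = (-56 + 9*35)*(-3613 - 4568) = (-56 + 315)*(-8181) = 259*(-8181) = -2118879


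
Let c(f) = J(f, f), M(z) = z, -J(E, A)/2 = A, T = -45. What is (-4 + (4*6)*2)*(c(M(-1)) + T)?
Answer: -1892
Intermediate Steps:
J(E, A) = -2*A
c(f) = -2*f
(-4 + (4*6)*2)*(c(M(-1)) + T) = (-4 + (4*6)*2)*(-2*(-1) - 45) = (-4 + 24*2)*(2 - 45) = (-4 + 48)*(-43) = 44*(-43) = -1892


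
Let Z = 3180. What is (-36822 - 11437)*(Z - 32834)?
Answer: 1431072386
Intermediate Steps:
(-36822 - 11437)*(Z - 32834) = (-36822 - 11437)*(3180 - 32834) = -48259*(-29654) = 1431072386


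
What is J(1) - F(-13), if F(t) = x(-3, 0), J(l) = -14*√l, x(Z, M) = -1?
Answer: -13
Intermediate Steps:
F(t) = -1
J(1) - F(-13) = -14*√1 - 1*(-1) = -14*1 + 1 = -14 + 1 = -13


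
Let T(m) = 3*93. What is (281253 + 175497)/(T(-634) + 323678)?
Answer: 456750/323957 ≈ 1.4099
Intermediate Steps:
T(m) = 279
(281253 + 175497)/(T(-634) + 323678) = (281253 + 175497)/(279 + 323678) = 456750/323957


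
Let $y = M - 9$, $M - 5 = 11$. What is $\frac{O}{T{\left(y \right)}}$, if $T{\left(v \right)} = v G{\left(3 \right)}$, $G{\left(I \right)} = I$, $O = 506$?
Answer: $\frac{506}{21} \approx 24.095$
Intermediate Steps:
$M = 16$ ($M = 5 + 11 = 16$)
$y = 7$ ($y = 16 - 9 = 7$)
$T{\left(v \right)} = 3 v$ ($T{\left(v \right)} = v 3 = 3 v$)
$\frac{O}{T{\left(y \right)}} = \frac{506}{3 \cdot 7} = \frac{506}{21}$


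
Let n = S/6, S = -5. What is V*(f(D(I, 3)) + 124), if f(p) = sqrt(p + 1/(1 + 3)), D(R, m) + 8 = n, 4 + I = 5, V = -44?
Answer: -5456 - 22*I*sqrt(309)/3 ≈ -5456.0 - 128.91*I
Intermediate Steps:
I = 1 (I = -4 + 5 = 1)
n = -5/6 ≈ -0.83333
D(R, m) = -53/6 (D(R, m) = -8 - 5/6 = -53/6)
f(p) = sqrt(1/4 + p) (f(p) = sqrt(p + 1/4) = sqrt(1/4 + p))
V*(f(D(I, 3)) + 124) = -44*(sqrt(1 + 4*(-53/6))/2 + 124) = -44*(sqrt(1 - 106/3)/2 + 124) = -44*(sqrt(-103/3)/2 + 124) = -44*((I*sqrt(309)/3)/2 + 124) = -44*(I*sqrt(309)/6 + 124) = -44*(124 + I*sqrt(309)/6) = -5456 - 22*I*sqrt(309)/3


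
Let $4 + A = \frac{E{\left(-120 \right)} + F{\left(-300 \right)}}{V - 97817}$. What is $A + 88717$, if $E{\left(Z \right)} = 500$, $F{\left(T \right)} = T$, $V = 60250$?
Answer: $\frac{3332681071}{37567} \approx 88713.0$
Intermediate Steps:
$A = - \frac{150468}{37567}$ ($A = -4 + \frac{500 - 300}{60250 - 97817} = -4 + \frac{200}{-37567} = -4 + 200 \left(- \frac{1}{37567}\right) = -4 - \frac{200}{37567} = - \frac{150468}{37567} \approx -4.0053$)
$A + 88717 = - \frac{150468}{37567} + 88717 = \frac{3332681071}{37567}$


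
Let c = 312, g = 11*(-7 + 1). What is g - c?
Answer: -378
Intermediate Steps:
g = -66 (g = 11*(-6) = -66)
g - c = -66 - 1*312 = -66 - 312 = -378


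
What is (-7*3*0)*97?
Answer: 0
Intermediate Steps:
(-7*3*0)*97 = -21*0*97 = 0*97 = 0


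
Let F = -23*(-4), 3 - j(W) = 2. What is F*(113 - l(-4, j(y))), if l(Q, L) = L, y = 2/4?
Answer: 10304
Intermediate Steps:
y = ½ (y = 2*(¼) = ½ ≈ 0.50000)
j(W) = 1 (j(W) = 3 - 1*2 = 3 - 2 = 1)
F = 92
F*(113 - l(-4, j(y))) = 92*(113 - 1*1) = 92*(113 - 1) = 92*112 = 10304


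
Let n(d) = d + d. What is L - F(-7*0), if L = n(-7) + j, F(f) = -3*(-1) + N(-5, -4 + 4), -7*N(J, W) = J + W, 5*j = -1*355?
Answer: -621/7 ≈ -88.714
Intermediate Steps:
j = -71 (j = (-1*355)/5 = (⅕)*(-355) = -71)
n(d) = 2*d
N(J, W) = -J/7 - W/7 (N(J, W) = -(J + W)/7 = -J/7 - W/7)
F(f) = 26/7 (F(f) = -3*(-1) + (-⅐*(-5) - (-4 + 4)/7) = 3 + (5/7 - ⅐*0) = 3 + (5/7 + 0) = 3 + 5/7 = 26/7)
L = -85 (L = 2*(-7) - 71 = -14 - 71 = -85)
L - F(-7*0) = -85 - 1*26/7 = -85 - 26/7 = -621/7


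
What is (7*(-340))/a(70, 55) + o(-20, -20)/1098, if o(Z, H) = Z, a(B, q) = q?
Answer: -261434/6039 ≈ -43.291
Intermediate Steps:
(7*(-340))/a(70, 55) + o(-20, -20)/1098 = (7*(-340))/55 - 20/1098 = -2380*1/55 - 20*1/1098 = -476/11 - 10/549 = -261434/6039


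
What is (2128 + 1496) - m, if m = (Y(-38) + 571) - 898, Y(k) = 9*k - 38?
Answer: 4331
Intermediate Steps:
Y(k) = -38 + 9*k
m = -707 (m = ((-38 + 9*(-38)) + 571) - 898 = ((-38 - 342) + 571) - 898 = (-380 + 571) - 898 = 191 - 898 = -707)
(2128 + 1496) - m = (2128 + 1496) - 1*(-707) = 3624 + 707 = 4331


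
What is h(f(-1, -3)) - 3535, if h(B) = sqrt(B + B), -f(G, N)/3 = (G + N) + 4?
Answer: -3535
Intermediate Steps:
f(G, N) = -12 - 3*G - 3*N (f(G, N) = -3*((G + N) + 4) = -3*(4 + G + N) = -12 - 3*G - 3*N)
h(B) = sqrt(2)*sqrt(B) (h(B) = sqrt(2*B) = sqrt(2)*sqrt(B))
h(f(-1, -3)) - 3535 = sqrt(2)*sqrt(-12 - 3*(-1) - 3*(-3)) - 3535 = sqrt(2)*sqrt(-12 + 3 + 9) - 3535 = sqrt(2)*sqrt(0) - 3535 = sqrt(2)*0 - 3535 = 0 - 3535 = -3535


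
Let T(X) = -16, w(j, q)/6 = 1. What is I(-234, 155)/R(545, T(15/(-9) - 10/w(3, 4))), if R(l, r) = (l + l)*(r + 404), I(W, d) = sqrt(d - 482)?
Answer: I*sqrt(327)/422920 ≈ 4.2758e-5*I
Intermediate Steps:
w(j, q) = 6 (w(j, q) = 6*1 = 6)
I(W, d) = sqrt(-482 + d)
R(l, r) = 2*l*(404 + r) (R(l, r) = (2*l)*(404 + r) = 2*l*(404 + r))
I(-234, 155)/R(545, T(15/(-9) - 10/w(3, 4))) = sqrt(-482 + 155)/((2*545*(404 - 16))) = sqrt(-327)/((2*545*388)) = (I*sqrt(327))/422920 = (I*sqrt(327))*(1/422920) = I*sqrt(327)/422920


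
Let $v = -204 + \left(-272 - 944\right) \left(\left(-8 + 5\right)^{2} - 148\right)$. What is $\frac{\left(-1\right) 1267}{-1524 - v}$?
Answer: $\frac{1267}{170344} \approx 0.0074379$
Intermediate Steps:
$v = 168820$ ($v = -204 - 1216 \left(\left(-3\right)^{2} - 148\right) = -204 - 1216 \left(9 - 148\right) = -204 - -169024 = -204 + 169024 = 168820$)
$\frac{\left(-1\right) 1267}{-1524 - v} = \frac{\left(-1\right) 1267}{-1524 - 168820} = - \frac{1267}{-1524 - 168820} = - \frac{1267}{-170344} = \left(-1267\right) \left(- \frac{1}{170344}\right) = \frac{1267}{170344}$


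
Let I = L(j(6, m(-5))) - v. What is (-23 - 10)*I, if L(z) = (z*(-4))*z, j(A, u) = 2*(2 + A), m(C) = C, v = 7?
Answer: 34023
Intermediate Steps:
j(A, u) = 4 + 2*A
L(z) = -4*z² (L(z) = (-4*z)*z = -4*z²)
I = -1031 (I = -4*(4 + 2*6)² - 1*7 = -4*(4 + 12)² - 7 = -4*16² - 7 = -4*256 - 7 = -1024 - 7 = -1031)
(-23 - 10)*I = (-23 - 10)*(-1031) = -33*(-1031) = 34023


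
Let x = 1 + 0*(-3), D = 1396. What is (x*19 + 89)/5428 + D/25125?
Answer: 2572747/34094625 ≈ 0.075459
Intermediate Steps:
x = 1 (x = 1 + 0 = 1)
(x*19 + 89)/5428 + D/25125 = (1*19 + 89)/5428 + 1396/25125 = (19 + 89)*(1/5428) + 1396*(1/25125) = 108*(1/5428) + 1396/25125 = 27/1357 + 1396/25125 = 2572747/34094625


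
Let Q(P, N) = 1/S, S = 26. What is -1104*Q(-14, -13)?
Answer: -552/13 ≈ -42.462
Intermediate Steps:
Q(P, N) = 1/26
-1104*Q(-14, -13) = -1104*1/26 = -552/13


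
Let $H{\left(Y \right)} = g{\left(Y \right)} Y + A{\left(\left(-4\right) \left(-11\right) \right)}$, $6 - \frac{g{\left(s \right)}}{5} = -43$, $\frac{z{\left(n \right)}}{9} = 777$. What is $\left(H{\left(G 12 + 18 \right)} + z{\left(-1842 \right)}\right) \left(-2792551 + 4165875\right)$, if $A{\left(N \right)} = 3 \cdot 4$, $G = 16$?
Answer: $80277654420$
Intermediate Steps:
$A{\left(N \right)} = 12$
$z{\left(n \right)} = 6993$ ($z{\left(n \right)} = 9 \cdot 777 = 6993$)
$g{\left(s \right)} = 245$ ($g{\left(s \right)} = 30 - -215 = 30 + 215 = 245$)
$H{\left(Y \right)} = 12 + 245 Y$ ($H{\left(Y \right)} = 245 Y + 12 = 12 + 245 Y$)
$\left(H{\left(G 12 + 18 \right)} + z{\left(-1842 \right)}\right) \left(-2792551 + 4165875\right) = \left(\left(12 + 245 \left(16 \cdot 12 + 18\right)\right) + 6993\right) \left(-2792551 + 4165875\right) = \left(\left(12 + 245 \left(192 + 18\right)\right) + 6993\right) 1373324 = \left(\left(12 + 245 \cdot 210\right) + 6993\right) 1373324 = \left(\left(12 + 51450\right) + 6993\right) 1373324 = \left(51462 + 6993\right) 1373324 = 58455 \cdot 1373324 = 80277654420$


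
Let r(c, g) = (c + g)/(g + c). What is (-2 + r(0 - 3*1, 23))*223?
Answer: -223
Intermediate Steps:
r(c, g) = 1 (r(c, g) = (c + g)/(c + g) = 1)
(-2 + r(0 - 3*1, 23))*223 = (-2 + 1)*223 = -1*223 = -223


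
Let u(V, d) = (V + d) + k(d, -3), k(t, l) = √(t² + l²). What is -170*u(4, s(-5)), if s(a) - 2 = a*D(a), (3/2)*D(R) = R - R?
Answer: -1020 - 170*√13 ≈ -1632.9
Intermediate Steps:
D(R) = 0 (D(R) = 2*(R - R)/3 = (⅔)*0 = 0)
s(a) = 2 (s(a) = 2 + a*0 = 2 + 0 = 2)
k(t, l) = √(l² + t²)
u(V, d) = V + d + √(9 + d²) (u(V, d) = (V + d) + √((-3)² + d²) = (V + d) + √(9 + d²) = V + d + √(9 + d²))
-170*u(4, s(-5)) = -170*(4 + 2 + √(9 + 2²)) = -170*(4 + 2 + √(9 + 4)) = -170*(4 + 2 + √13) = -170*(6 + √13) = -1020 - 170*√13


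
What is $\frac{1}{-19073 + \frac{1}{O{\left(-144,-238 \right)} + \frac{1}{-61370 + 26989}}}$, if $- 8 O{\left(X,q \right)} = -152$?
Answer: $- \frac{653238}{12459173993} \approx -5.243 \cdot 10^{-5}$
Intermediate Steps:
$O{\left(X,q \right)} = 19$ ($O{\left(X,q \right)} = \left(- \frac{1}{8}\right) \left(-152\right) = 19$)
$\frac{1}{-19073 + \frac{1}{O{\left(-144,-238 \right)} + \frac{1}{-61370 + 26989}}} = \frac{1}{-19073 + \frac{1}{19 + \frac{1}{-61370 + 26989}}} = \frac{1}{-19073 + \frac{1}{19 + \frac{1}{-34381}}} = \frac{1}{-19073 + \frac{1}{19 - \frac{1}{34381}}} = \frac{1}{-19073 + \frac{1}{\frac{653238}{34381}}} = \frac{1}{-19073 + \frac{34381}{653238}} = \frac{1}{- \frac{12459173993}{653238}} = - \frac{653238}{12459173993}$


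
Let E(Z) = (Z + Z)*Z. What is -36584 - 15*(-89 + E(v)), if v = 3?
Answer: -35519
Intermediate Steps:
E(Z) = 2*Z**2 (E(Z) = (2*Z)*Z = 2*Z**2)
-36584 - 15*(-89 + E(v)) = -36584 - 15*(-89 + 2*3**2) = -36584 - 15*(-89 + 2*9) = -36584 - 15*(-89 + 18) = -36584 - 15*(-71) = -36584 - 1*(-1065) = -36584 + 1065 = -35519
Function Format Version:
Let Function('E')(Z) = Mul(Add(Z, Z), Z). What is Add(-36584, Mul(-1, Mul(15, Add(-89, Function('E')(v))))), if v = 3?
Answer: -35519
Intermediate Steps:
Function('E')(Z) = Mul(2, Pow(Z, 2)) (Function('E')(Z) = Mul(Mul(2, Z), Z) = Mul(2, Pow(Z, 2)))
Add(-36584, Mul(-1, Mul(15, Add(-89, Function('E')(v))))) = Add(-36584, Mul(-1, Mul(15, Add(-89, Mul(2, Pow(3, 2)))))) = Add(-36584, Mul(-1, Mul(15, Add(-89, Mul(2, 9))))) = Add(-36584, Mul(-1, Mul(15, Add(-89, 18)))) = Add(-36584, Mul(-1, Mul(15, -71))) = Add(-36584, Mul(-1, -1065)) = Add(-36584, 1065) = -35519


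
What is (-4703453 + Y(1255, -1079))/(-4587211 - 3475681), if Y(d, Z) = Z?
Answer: 1176133/2015723 ≈ 0.58348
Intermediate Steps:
(-4703453 + Y(1255, -1079))/(-4587211 - 3475681) = (-4703453 - 1079)/(-4587211 - 3475681) = -4704532/(-8062892) = -4704532*(-1/8062892) = 1176133/2015723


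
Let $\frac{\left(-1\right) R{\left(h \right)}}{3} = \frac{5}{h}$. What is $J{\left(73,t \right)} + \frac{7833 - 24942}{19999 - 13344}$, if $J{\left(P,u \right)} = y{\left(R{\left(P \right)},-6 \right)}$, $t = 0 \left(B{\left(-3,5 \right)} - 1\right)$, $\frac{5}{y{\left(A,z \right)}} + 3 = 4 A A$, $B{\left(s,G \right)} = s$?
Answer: $- \frac{435445958}{100403985} \approx -4.3369$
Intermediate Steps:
$R{\left(h \right)} = - \frac{15}{h}$ ($R{\left(h \right)} = - 3 \frac{5}{h} = - \frac{15}{h}$)
$y{\left(A,z \right)} = \frac{5}{-3 + 4 A^{2}}$ ($y{\left(A,z \right)} = \frac{5}{-3 + 4 A A} = \frac{5}{-3 + 4 A^{2}}$)
$t = 0$ ($t = 0 \left(-3 - 1\right) = 0 \left(-4\right) = 0$)
$J{\left(P,u \right)} = \frac{5}{-3 + \frac{900}{P^{2}}}$ ($J{\left(P,u \right)} = \frac{5}{-3 + 4 \left(- \frac{15}{P}\right)^{2}} = \frac{5}{-3 + 4 \frac{225}{P^{2}}} = \frac{5}{-3 + \frac{900}{P^{2}}}$)
$J{\left(73,t \right)} + \frac{7833 - 24942}{19999 - 13344} = \frac{5 \cdot 73^{2}}{3 \left(300 - 73^{2}\right)} + \frac{7833 - 24942}{19999 - 13344} = \frac{5}{3} \cdot 5329 \frac{1}{300 - 5329} - \frac{17109}{6655} = \frac{5}{3} \cdot 5329 \frac{1}{-5029} - \frac{17109}{6655} = \frac{5}{3} \cdot 5329 \left(- \frac{1}{5029}\right) - \frac{17109}{6655} = - \frac{26645}{15087} - \frac{17109}{6655} = - \frac{435445958}{100403985}$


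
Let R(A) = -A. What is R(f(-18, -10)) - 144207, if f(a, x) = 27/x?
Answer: -1442043/10 ≈ -1.4420e+5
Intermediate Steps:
R(f(-18, -10)) - 144207 = -27/(-10) - 144207 = -27*(-1)/10 - 144207 = -1*(-27/10) - 144207 = 27/10 - 144207 = -1442043/10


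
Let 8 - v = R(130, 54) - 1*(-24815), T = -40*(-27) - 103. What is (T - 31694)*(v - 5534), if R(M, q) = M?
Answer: 935977707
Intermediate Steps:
T = 977 (T = 1080 - 103 = 977)
v = -24937 (v = 8 - (130 - 1*(-24815)) = 8 - (130 + 24815) = 8 - 1*24945 = 8 - 24945 = -24937)
(T - 31694)*(v - 5534) = (977 - 31694)*(-24937 - 5534) = -30717*(-30471) = 935977707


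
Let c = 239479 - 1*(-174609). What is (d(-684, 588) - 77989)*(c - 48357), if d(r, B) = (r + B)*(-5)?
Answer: -28347444079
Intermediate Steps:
d(r, B) = -5*B - 5*r (d(r, B) = (B + r)*(-5) = -5*B - 5*r)
c = 414088 (c = 239479 + 174609 = 414088)
(d(-684, 588) - 77989)*(c - 48357) = ((-5*588 - 5*(-684)) - 77989)*(414088 - 48357) = ((-2940 + 3420) - 77989)*365731 = (480 - 77989)*365731 = -77509*365731 = -28347444079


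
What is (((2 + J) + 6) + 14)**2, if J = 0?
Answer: 484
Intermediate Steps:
(((2 + J) + 6) + 14)**2 = (((2 + 0) + 6) + 14)**2 = ((2 + 6) + 14)**2 = (8 + 14)**2 = 22**2 = 484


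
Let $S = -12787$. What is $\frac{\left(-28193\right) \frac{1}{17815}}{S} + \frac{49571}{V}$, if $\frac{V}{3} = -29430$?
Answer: $- \frac{2257960943257}{4022499551490} \approx -0.56133$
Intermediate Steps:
$V = -88290$ ($V = 3 \left(-29430\right) = -88290$)
$\frac{\left(-28193\right) \frac{1}{17815}}{S} + \frac{49571}{V} = \frac{\left(-28193\right) \frac{1}{17815}}{-12787} + \frac{49571}{-88290} = \left(-28193\right) \frac{1}{17815} \left(- \frac{1}{12787}\right) + 49571 \left(- \frac{1}{88290}\right) = \left(- \frac{28193}{17815}\right) \left(- \frac{1}{12787}\right) - \frac{49571}{88290} = \frac{28193}{227800405} - \frac{49571}{88290} = - \frac{2257960943257}{4022499551490}$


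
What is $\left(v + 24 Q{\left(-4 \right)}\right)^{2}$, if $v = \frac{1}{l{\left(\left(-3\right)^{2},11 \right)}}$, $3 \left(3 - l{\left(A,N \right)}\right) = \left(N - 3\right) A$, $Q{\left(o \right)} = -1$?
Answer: $\frac{255025}{441} \approx 578.29$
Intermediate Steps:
$l{\left(A,N \right)} = 3 - \frac{A \left(-3 + N\right)}{3}$ ($l{\left(A,N \right)} = 3 - \frac{\left(N - 3\right) A}{3} = 3 - \frac{\left(-3 + N\right) A}{3} = 3 - \frac{A \left(-3 + N\right)}{3}$)
$v = - \frac{1}{21}$ ($v = \frac{1}{3 + \left(-3\right)^{2} - \frac{1}{3} \left(-3\right)^{2} \cdot 11} = \frac{1}{3 + 9 - 3 \cdot 11} = \frac{1}{3 + 9 - 33} = \frac{1}{-21} = - \frac{1}{21} \approx -0.047619$)
$\left(v + 24 Q{\left(-4 \right)}\right)^{2} = \left(- \frac{1}{21} + 24 \left(-1\right)\right)^{2} = \left(- \frac{1}{21} - 24\right)^{2} = \left(- \frac{505}{21}\right)^{2} = \frac{255025}{441}$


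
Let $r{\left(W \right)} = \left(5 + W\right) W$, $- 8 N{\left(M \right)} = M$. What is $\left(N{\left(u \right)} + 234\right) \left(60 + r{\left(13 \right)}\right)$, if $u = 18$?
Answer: $\frac{136269}{2} \approx 68135.0$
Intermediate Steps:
$N{\left(M \right)} = - \frac{M}{8}$
$r{\left(W \right)} = W \left(5 + W\right)$
$\left(N{\left(u \right)} + 234\right) \left(60 + r{\left(13 \right)}\right) = \left(\left(- \frac{1}{8}\right) 18 + 234\right) \left(60 + 13 \left(5 + 13\right)\right) = \left(- \frac{9}{4} + 234\right) \left(60 + 13 \cdot 18\right) = \frac{927 \left(60 + 234\right)}{4} = \frac{927}{4} \cdot 294 = \frac{136269}{2}$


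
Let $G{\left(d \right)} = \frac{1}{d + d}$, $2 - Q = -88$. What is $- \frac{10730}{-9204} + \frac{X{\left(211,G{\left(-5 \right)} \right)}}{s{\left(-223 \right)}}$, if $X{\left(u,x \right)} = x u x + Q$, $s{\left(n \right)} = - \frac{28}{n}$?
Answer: $\frac{4733886953}{6442800} \approx 734.76$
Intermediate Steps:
$Q = 90$ ($Q = 2 - -88 = 2 + 88 = 90$)
$G{\left(d \right)} = \frac{1}{2 d}$
$X{\left(u,x \right)} = 90 + u x^{2}$ ($X{\left(u,x \right)} = x u x + 90 = u x x + 90 = u x^{2} + 90 = 90 + u x^{2}$)
$- \frac{10730}{-9204} + \frac{X{\left(211,G{\left(-5 \right)} \right)}}{s{\left(-223 \right)}} = - \frac{10730}{-9204} + \frac{90 + 211 \left(\frac{1}{2 \left(-5\right)}\right)^{2}}{\left(-28\right) \frac{1}{-223}} = \left(-10730\right) \left(- \frac{1}{9204}\right) + \frac{90 + 211 \left(\frac{1}{2} \left(- \frac{1}{5}\right)\right)^{2}}{\left(-28\right) \left(- \frac{1}{223}\right)} = \frac{5365}{4602} + \frac{90 + 211 \left(- \frac{1}{10}\right)^{2}}{\frac{28}{223}} = \frac{5365}{4602} + \left(90 + 211 \cdot \frac{1}{100}\right) \frac{223}{28} = \frac{5365}{4602} + \left(90 + \frac{211}{100}\right) \frac{223}{28} = \frac{5365}{4602} + \frac{9211}{100} \cdot \frac{223}{28} = \frac{5365}{4602} + \frac{2054053}{2800} = \frac{4733886953}{6442800}$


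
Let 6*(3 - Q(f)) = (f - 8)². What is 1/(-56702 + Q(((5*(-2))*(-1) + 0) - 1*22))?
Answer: -3/170297 ≈ -1.7616e-5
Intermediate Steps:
Q(f) = 3 - (-8 + f)²/6 (Q(f) = 3 - (f - 8)²/6 = 3 - (-8 + f)²/6)
1/(-56702 + Q(((5*(-2))*(-1) + 0) - 1*22)) = 1/(-56702 + (3 - (-8 + (((5*(-2))*(-1) + 0) - 1*22))²/6)) = 1/(-56702 + (3 - (-8 + ((-10*(-1) + 0) - 22))²/6)) = 1/(-56702 + (3 - (-8 + ((10 + 0) - 22))²/6)) = 1/(-56702 + (3 - (-8 + (10 - 22))²/6)) = 1/(-56702 + (3 - (-8 - 12)²/6)) = 1/(-56702 + (3 - ⅙*(-20)²)) = 1/(-56702 + (3 - ⅙*400)) = 1/(-56702 + (3 - 200/3)) = 1/(-56702 - 191/3) = 1/(-170297/3) = -3/170297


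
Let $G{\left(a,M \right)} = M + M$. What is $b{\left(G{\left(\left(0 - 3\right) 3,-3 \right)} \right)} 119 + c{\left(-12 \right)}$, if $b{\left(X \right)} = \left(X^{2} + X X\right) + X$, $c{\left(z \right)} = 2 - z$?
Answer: $7868$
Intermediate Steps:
$G{\left(a,M \right)} = 2 M$
$b{\left(X \right)} = X + 2 X^{2}$ ($b{\left(X \right)} = \left(X^{2} + X^{2}\right) + X = 2 X^{2} + X = X + 2 X^{2}$)
$b{\left(G{\left(\left(0 - 3\right) 3,-3 \right)} \right)} 119 + c{\left(-12 \right)} = 2 \left(-3\right) \left(1 + 2 \cdot 2 \left(-3\right)\right) 119 + \left(2 - -12\right) = - 6 \left(1 + 2 \left(-6\right)\right) 119 + \left(2 + 12\right) = - 6 \left(1 - 12\right) 119 + 14 = \left(-6\right) \left(-11\right) 119 + 14 = 66 \cdot 119 + 14 = 7854 + 14 = 7868$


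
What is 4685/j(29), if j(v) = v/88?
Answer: 412280/29 ≈ 14217.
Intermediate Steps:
j(v) = v/88 (j(v) = v*(1/88) = v/88)
4685/j(29) = 4685/(((1/88)*29)) = 4685/(29/88) = 4685*(88/29) = 412280/29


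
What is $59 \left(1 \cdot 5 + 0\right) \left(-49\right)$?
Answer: $-14455$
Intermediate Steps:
$59 \left(1 \cdot 5 + 0\right) \left(-49\right) = 59 \left(5 + 0\right) \left(-49\right) = 59 \cdot 5 \left(-49\right) = 295 \left(-49\right) = -14455$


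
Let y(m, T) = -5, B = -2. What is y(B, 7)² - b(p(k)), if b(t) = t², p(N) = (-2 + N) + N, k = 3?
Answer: 9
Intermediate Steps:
p(N) = -2 + 2*N
y(B, 7)² - b(p(k)) = (-5)² - (-2 + 2*3)² = 25 - (-2 + 6)² = 25 - 1*4² = 25 - 1*16 = 25 - 16 = 9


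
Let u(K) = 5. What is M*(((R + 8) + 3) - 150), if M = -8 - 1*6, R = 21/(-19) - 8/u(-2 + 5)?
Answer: 188468/95 ≈ 1983.9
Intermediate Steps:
R = -257/95 (R = 21/(-19) - 8/5 = 21*(-1/19) - 8*⅕ = -21/19 - 8/5 = -257/95 ≈ -2.7053)
M = -14 (M = -8 - 6 = -14)
M*(((R + 8) + 3) - 150) = -14*(((-257/95 + 8) + 3) - 150) = -14*((503/95 + 3) - 150) = -14*(788/95 - 150) = -14*(-13462/95) = 188468/95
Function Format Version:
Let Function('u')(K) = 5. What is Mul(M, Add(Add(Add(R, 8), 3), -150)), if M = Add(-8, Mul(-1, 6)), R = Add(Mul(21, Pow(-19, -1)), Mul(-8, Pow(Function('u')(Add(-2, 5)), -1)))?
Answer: Rational(188468, 95) ≈ 1983.9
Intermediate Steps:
R = Rational(-257, 95) (R = Add(Mul(21, Pow(-19, -1)), Mul(-8, Pow(5, -1))) = Add(Mul(21, Rational(-1, 19)), Mul(-8, Rational(1, 5))) = Add(Rational(-21, 19), Rational(-8, 5)) = Rational(-257, 95) ≈ -2.7053)
M = -14 (M = Add(-8, -6) = -14)
Mul(M, Add(Add(Add(R, 8), 3), -150)) = Mul(-14, Add(Add(Add(Rational(-257, 95), 8), 3), -150)) = Mul(-14, Add(Add(Rational(503, 95), 3), -150)) = Mul(-14, Add(Rational(788, 95), -150)) = Mul(-14, Rational(-13462, 95)) = Rational(188468, 95)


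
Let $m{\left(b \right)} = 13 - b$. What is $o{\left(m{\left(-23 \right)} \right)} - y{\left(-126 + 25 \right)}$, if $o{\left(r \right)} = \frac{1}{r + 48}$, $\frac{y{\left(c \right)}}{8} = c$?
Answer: $\frac{67873}{84} \approx 808.01$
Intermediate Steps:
$y{\left(c \right)} = 8 c$
$o{\left(r \right)} = \frac{1}{48 + r}$
$o{\left(m{\left(-23 \right)} \right)} - y{\left(-126 + 25 \right)} = \frac{1}{48 + \left(13 - -23\right)} - 8 \left(-126 + 25\right) = \frac{1}{48 + \left(13 + 23\right)} - 8 \left(-101\right) = \frac{1}{48 + 36} - -808 = \frac{1}{84} + 808 = \frac{67873}{84}$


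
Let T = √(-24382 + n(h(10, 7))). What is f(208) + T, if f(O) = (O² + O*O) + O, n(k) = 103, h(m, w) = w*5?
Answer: 86736 + I*√24279 ≈ 86736.0 + 155.82*I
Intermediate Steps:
h(m, w) = 5*w
T = I*√24279 (T = √(-24382 + 103) = √(-24279) = I*√24279 ≈ 155.82*I)
f(O) = O + 2*O² (f(O) = (O² + O²) + O = 2*O² + O = O + 2*O²)
f(208) + T = 208*(1 + 2*208) + I*√24279 = 208*(1 + 416) + I*√24279 = 208*417 + I*√24279 = 86736 + I*√24279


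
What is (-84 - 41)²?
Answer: 15625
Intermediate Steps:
(-84 - 41)² = (-125)² = 15625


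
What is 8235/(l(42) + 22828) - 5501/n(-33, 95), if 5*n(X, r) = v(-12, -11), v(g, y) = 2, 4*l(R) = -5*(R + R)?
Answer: -624979645/45446 ≈ -13752.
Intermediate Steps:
l(R) = -5*R/2 (l(R) = (-5*(R + R))/4 = (-10*R)/4 = -5*R/2)
n(X, r) = ⅖ (n(X, r) = (⅕)*2 = ⅖)
8235/(l(42) + 22828) - 5501/n(-33, 95) = 8235/(-5/2*42 + 22828) - 5501/⅖ = 8235/(-105 + 22828) - 5501*5/2 = 8235/22723 - 27505/2 = -624979645/45446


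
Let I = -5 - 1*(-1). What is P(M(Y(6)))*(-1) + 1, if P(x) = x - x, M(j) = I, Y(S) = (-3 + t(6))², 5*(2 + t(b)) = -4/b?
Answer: 1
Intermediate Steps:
t(b) = -2 - 4/(5*b) (t(b) = -2 + (-4/b)/5 = -2 - 4/(5*b))
I = -4 (I = -5 + 1 = -4)
Y(S) = 5929/225 (Y(S) = (-3 + (-2 - ⅘/6))² = (-3 + (-2 - ⅘*⅙))² = (-3 + (-2 - 2/15))² = (-3 - 32/15)² = (-77/15)² = 5929/225)
M(j) = -4
P(x) = 0
P(M(Y(6)))*(-1) + 1 = 0*(-1) + 1 = 0 + 1 = 1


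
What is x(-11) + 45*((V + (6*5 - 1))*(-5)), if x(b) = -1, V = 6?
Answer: -7876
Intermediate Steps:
x(-11) + 45*((V + (6*5 - 1))*(-5)) = -1 + 45*((6 + (6*5 - 1))*(-5)) = -1 + 45*((6 + (30 - 1))*(-5)) = -1 + 45*((6 + 29)*(-5)) = -1 + 45*(35*(-5)) = -1 + 45*(-175) = -1 - 7875 = -7876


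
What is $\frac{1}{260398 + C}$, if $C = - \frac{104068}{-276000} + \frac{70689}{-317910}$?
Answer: $\frac{731193000}{190401307931449} \approx 3.8403 \cdot 10^{-6}$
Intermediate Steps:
$C = \frac{113117449}{731193000}$ ($C = \left(-104068\right) \left(- \frac{1}{276000}\right) + 70689 \left(- \frac{1}{317910}\right) = \frac{26017}{69000} - \frac{23563}{105970} = \frac{113117449}{731193000} \approx 0.1547$)
$\frac{1}{260398 + C} = \frac{1}{260398 + \frac{113117449}{731193000}} = \frac{1}{\frac{190401307931449}{731193000}} = \frac{731193000}{190401307931449}$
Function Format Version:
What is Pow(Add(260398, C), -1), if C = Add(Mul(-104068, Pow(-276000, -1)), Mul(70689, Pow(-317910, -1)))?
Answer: Rational(731193000, 190401307931449) ≈ 3.8403e-6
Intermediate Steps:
C = Rational(113117449, 731193000) (C = Add(Mul(-104068, Rational(-1, 276000)), Mul(70689, Rational(-1, 317910))) = Add(Rational(26017, 69000), Rational(-23563, 105970)) = Rational(113117449, 731193000) ≈ 0.15470)
Pow(Add(260398, C), -1) = Pow(Add(260398, Rational(113117449, 731193000)), -1) = Pow(Rational(190401307931449, 731193000), -1) = Rational(731193000, 190401307931449)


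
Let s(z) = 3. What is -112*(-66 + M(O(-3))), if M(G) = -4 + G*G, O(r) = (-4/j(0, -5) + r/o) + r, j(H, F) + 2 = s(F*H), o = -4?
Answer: 3465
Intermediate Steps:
j(H, F) = 1 (j(H, F) = -2 + 3 = 1)
O(r) = -4 + 3*r/4 (O(r) = (-4/1 + r/(-4)) + r = (-4*1 + r*(-¼)) + r = (-4 - r/4) + r = -4 + 3*r/4)
M(G) = -4 + G²
-112*(-66 + M(O(-3))) = -112*(-66 + (-4 + (-4 + (¾)*(-3))²)) = -112*(-66 + (-4 + (-4 - 9/4)²)) = -112*(-66 + (-4 + (-25/4)²)) = -112*(-66 + (-4 + 625/16)) = -112*(-66 + 561/16) = -112*(-495/16) = 3465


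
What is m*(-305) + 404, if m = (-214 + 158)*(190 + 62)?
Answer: 4304564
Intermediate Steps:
m = -14112 (m = -56*252 = -14112)
m*(-305) + 404 = -14112*(-305) + 404 = 4304160 + 404 = 4304564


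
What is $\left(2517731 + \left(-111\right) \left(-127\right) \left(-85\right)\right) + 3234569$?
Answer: $4554055$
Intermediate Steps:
$\left(2517731 + \left(-111\right) \left(-127\right) \left(-85\right)\right) + 3234569 = \left(2517731 + 14097 \left(-85\right)\right) + 3234569 = \left(2517731 - 1198245\right) + 3234569 = 1319486 + 3234569 = 4554055$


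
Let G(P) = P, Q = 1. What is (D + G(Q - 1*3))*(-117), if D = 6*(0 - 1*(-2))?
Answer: -1170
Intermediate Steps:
D = 12 (D = 6*(0 + 2) = 6*2 = 12)
(D + G(Q - 1*3))*(-117) = (12 + (1 - 1*3))*(-117) = (12 + (1 - 3))*(-117) = (12 - 2)*(-117) = 10*(-117) = -1170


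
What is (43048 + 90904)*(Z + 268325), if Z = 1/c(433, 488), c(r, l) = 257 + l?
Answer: 26777289581952/745 ≈ 3.5943e+10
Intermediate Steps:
Z = 1/745 (Z = 1/(257 + 488) = 1/745 ≈ 0.0013423)
(43048 + 90904)*(Z + 268325) = (43048 + 90904)*(1/745 + 268325) = 133952*(199902126/745) = 26777289581952/745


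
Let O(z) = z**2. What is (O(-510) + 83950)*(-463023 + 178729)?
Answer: -97811350700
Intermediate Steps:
(O(-510) + 83950)*(-463023 + 178729) = ((-510)**2 + 83950)*(-463023 + 178729) = (260100 + 83950)*(-284294) = 344050*(-284294) = -97811350700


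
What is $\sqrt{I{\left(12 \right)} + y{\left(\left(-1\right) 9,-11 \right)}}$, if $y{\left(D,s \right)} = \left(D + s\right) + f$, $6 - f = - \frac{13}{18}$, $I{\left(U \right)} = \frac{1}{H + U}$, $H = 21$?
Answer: $\frac{i \sqrt{57706}}{66} \approx 3.6397 i$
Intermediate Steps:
$I{\left(U \right)} = \frac{1}{21 + U}$
$f = \frac{121}{18}$ ($f = 6 - - \frac{13}{18} = 6 + \frac{13}{18} = \frac{121}{18} \approx 6.7222$)
$y{\left(D,s \right)} = \frac{121}{18} + D + s$ ($y{\left(D,s \right)} = \left(D + s\right) + \frac{121}{18} = \frac{121}{18} + D + s$)
$\sqrt{I{\left(12 \right)} + y{\left(\left(-1\right) 9,-11 \right)}} = \sqrt{\frac{1}{21 + 12} - \frac{239}{18}} = \sqrt{\frac{1}{33} - \frac{239}{18}} = \sqrt{- \frac{2623}{198}} = \frac{i \sqrt{57706}}{66}$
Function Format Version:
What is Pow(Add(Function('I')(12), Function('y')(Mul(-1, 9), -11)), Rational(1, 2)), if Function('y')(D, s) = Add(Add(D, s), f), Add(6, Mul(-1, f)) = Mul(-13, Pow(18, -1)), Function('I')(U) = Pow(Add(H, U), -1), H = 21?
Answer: Mul(Rational(1, 66), I, Pow(57706, Rational(1, 2))) ≈ Mul(3.6397, I)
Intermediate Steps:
Function('I')(U) = Pow(Add(21, U), -1)
f = Rational(121, 18) (f = Add(6, Mul(-1, Mul(-13, Pow(18, -1)))) = Add(6, Mul(-1, Mul(-13, Rational(1, 18)))) = Add(6, Mul(-1, Rational(-13, 18))) = Add(6, Rational(13, 18)) = Rational(121, 18) ≈ 6.7222)
Function('y')(D, s) = Add(Rational(121, 18), D, s) (Function('y')(D, s) = Add(Add(D, s), Rational(121, 18)) = Add(Rational(121, 18), D, s))
Pow(Add(Function('I')(12), Function('y')(Mul(-1, 9), -11)), Rational(1, 2)) = Pow(Add(Pow(Add(21, 12), -1), Add(Rational(121, 18), Mul(-1, 9), -11)), Rational(1, 2)) = Pow(Add(Pow(33, -1), Add(Rational(121, 18), -9, -11)), Rational(1, 2)) = Pow(Add(Rational(1, 33), Rational(-239, 18)), Rational(1, 2)) = Pow(Rational(-2623, 198), Rational(1, 2)) = Mul(Rational(1, 66), I, Pow(57706, Rational(1, 2)))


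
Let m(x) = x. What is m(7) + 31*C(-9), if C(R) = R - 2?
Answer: -334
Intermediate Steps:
C(R) = -2 + R
m(7) + 31*C(-9) = 7 + 31*(-2 - 9) = 7 + 31*(-11) = 7 - 341 = -334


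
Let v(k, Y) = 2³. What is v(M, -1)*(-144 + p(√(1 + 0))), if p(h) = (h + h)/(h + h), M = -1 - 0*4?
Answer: -1144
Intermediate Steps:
M = -1 (M = -1 - 1*0 = -1 + 0 = -1)
v(k, Y) = 8
p(h) = 1 (p(h) = (2*h)/((2*h)) = (2*h)*(1/(2*h)) = 1)
v(M, -1)*(-144 + p(√(1 + 0))) = 8*(-144 + 1) = 8*(-143) = -1144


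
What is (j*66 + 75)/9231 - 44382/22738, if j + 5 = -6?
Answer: -70748780/34982413 ≈ -2.0224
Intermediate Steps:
j = -11 (j = -5 - 6 = -11)
(j*66 + 75)/9231 - 44382/22738 = (-11*66 + 75)/9231 - 44382/22738 = (-726 + 75)*(1/9231) - 44382*1/22738 = -651*1/9231 - 22191/11369 = -217/3077 - 22191/11369 = -70748780/34982413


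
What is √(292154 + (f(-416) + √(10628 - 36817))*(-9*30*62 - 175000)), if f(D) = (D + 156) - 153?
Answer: √(79480774 - 191740*I*√26189) ≈ 9077.5 - 1709.1*I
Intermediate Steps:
f(D) = 3 + D (f(D) = (156 + D) - 153 = 3 + D)
√(292154 + (f(-416) + √(10628 - 36817))*(-9*30*62 - 175000)) = √(292154 + ((3 - 416) + √(10628 - 36817))*(-9*30*62 - 175000)) = √(292154 + (-413 + √(-26189))*(-270*62 - 175000)) = √(292154 + (-413 + I*√26189)*(-16740 - 175000)) = √(292154 + (-413 + I*√26189)*(-191740)) = √(292154 + (79188620 - 191740*I*√26189)) = √(79480774 - 191740*I*√26189)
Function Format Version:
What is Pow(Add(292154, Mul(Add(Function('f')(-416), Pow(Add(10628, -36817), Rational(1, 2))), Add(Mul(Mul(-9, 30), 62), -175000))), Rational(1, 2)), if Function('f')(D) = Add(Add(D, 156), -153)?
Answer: Pow(Add(79480774, Mul(-191740, I, Pow(26189, Rational(1, 2)))), Rational(1, 2)) ≈ Add(9077.5, Mul(-1709.1, I))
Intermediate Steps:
Function('f')(D) = Add(3, D) (Function('f')(D) = Add(Add(156, D), -153) = Add(3, D))
Pow(Add(292154, Mul(Add(Function('f')(-416), Pow(Add(10628, -36817), Rational(1, 2))), Add(Mul(Mul(-9, 30), 62), -175000))), Rational(1, 2)) = Pow(Add(292154, Mul(Add(Add(3, -416), Pow(Add(10628, -36817), Rational(1, 2))), Add(Mul(Mul(-9, 30), 62), -175000))), Rational(1, 2)) = Pow(Add(292154, Mul(Add(-413, Pow(-26189, Rational(1, 2))), Add(Mul(-270, 62), -175000))), Rational(1, 2)) = Pow(Add(292154, Mul(Add(-413, Mul(I, Pow(26189, Rational(1, 2)))), Add(-16740, -175000))), Rational(1, 2)) = Pow(Add(292154, Mul(Add(-413, Mul(I, Pow(26189, Rational(1, 2)))), -191740)), Rational(1, 2)) = Pow(Add(292154, Add(79188620, Mul(-191740, I, Pow(26189, Rational(1, 2))))), Rational(1, 2)) = Pow(Add(79480774, Mul(-191740, I, Pow(26189, Rational(1, 2)))), Rational(1, 2))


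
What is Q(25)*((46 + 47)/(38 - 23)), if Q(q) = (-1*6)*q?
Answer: -930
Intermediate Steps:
Q(q) = -6*q
Q(25)*((46 + 47)/(38 - 23)) = (-6*25)*((46 + 47)/(38 - 23)) = -13950/15 = -150*31/5 = -930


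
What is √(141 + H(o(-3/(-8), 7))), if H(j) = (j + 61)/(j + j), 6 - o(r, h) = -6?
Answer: √20742/12 ≈ 12.002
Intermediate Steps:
o(r, h) = 12 (o(r, h) = 6 - 1*(-6) = 6 + 6 = 12)
H(j) = (61 + j)/(2*j) (H(j) = (61 + j)/((2*j)) = (61 + j)*(1/(2*j)) = (61 + j)/(2*j))
√(141 + H(o(-3/(-8), 7))) = √(141 + (½)*(61 + 12)/12) = √(141 + (½)*(1/12)*73) = √(141 + 73/24) = √(3457/24) = √20742/12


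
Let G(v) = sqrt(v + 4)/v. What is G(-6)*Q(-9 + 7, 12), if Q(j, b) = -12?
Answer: 2*I*sqrt(2) ≈ 2.8284*I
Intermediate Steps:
G(v) = sqrt(4 + v)/v
G(-6)*Q(-9 + 7, 12) = (sqrt(4 - 6)/(-6))*(-12) = -I*sqrt(2)/6*(-12) = 2*I*sqrt(2)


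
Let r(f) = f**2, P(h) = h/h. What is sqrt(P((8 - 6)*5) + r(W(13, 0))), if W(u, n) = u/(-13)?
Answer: sqrt(2) ≈ 1.4142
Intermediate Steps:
W(u, n) = -u/13 (W(u, n) = u*(-1/13) = -u/13)
P(h) = 1
sqrt(P((8 - 6)*5) + r(W(13, 0))) = sqrt(1 + (-1/13*13)**2) = sqrt(1 + (-1)**2) = sqrt(1 + 1) = sqrt(2)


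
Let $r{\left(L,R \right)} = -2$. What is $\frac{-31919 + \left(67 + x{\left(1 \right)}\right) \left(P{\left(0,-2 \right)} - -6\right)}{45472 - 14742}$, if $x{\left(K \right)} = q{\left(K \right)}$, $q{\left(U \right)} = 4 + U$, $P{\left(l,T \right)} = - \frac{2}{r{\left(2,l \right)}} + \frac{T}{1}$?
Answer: $- \frac{31559}{30730} \approx -1.027$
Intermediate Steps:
$P{\left(l,T \right)} = 1 + T$ ($P{\left(l,T \right)} = - \frac{2}{-2} + \frac{T}{1} = \left(-2\right) \left(- \frac{1}{2}\right) + T 1 = 1 + T$)
$x{\left(K \right)} = 4 + K$
$\frac{-31919 + \left(67 + x{\left(1 \right)}\right) \left(P{\left(0,-2 \right)} - -6\right)}{45472 - 14742} = \frac{-31919 + \left(67 + \left(4 + 1\right)\right) \left(\left(1 - 2\right) - -6\right)}{45472 - 14742} = \frac{-31919 + \left(67 + 5\right) \left(-1 + 6\right)}{30730} = \left(-31919 + 72 \cdot 5\right) \frac{1}{30730} = \left(-31919 + 360\right) \frac{1}{30730} = \left(-31559\right) \frac{1}{30730} = - \frac{31559}{30730}$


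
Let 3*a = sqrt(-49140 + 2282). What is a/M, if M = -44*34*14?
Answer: -I*sqrt(46858)/62832 ≈ -0.0034452*I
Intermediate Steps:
M = -20944 (M = -1496*14 = -20944)
a = I*sqrt(46858)/3 (a = sqrt(-49140 + 2282)/3 = sqrt(-46858)/3 = (I*sqrt(46858))/3 = I*sqrt(46858)/3 ≈ 72.156*I)
a/M = (I*sqrt(46858)/3)/(-20944) = (I*sqrt(46858)/3)*(-1/20944) = -I*sqrt(46858)/62832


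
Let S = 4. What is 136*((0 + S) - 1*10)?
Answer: -816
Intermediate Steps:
136*((0 + S) - 1*10) = 136*((0 + 4) - 1*10) = 136*(4 - 10) = 136*(-6) = -816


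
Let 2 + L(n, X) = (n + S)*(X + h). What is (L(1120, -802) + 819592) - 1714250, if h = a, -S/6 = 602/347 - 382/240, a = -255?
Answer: -14418487109/6940 ≈ -2.0776e+6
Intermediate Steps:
S = -5963/6940 (S = -6*(602/347 - 382/240) = -6*(602*(1/347) - 382*1/240) = -6*(602/347 - 191/120) = -6*5963/41640 = -5963/6940 ≈ -0.85922)
h = -255
L(n, X) = -2 + (-255 + X)*(-5963/6940 + n) (L(n, X) = -2 + (n - 5963/6940)*(X - 255) = -2 + (-5963/6940 + n)*(-255 + X) = -2 + (-255 + X)*(-5963/6940 + n))
(L(1120, -802) + 819592) - 1714250 = ((301337/1388 - 255*1120 - 5963/6940*(-802) - 802*1120) + 819592) - 1714250 = ((301337/1388 - 285600 + 2391163/3470 - 898240) + 819592) - 1714250 = (-8209560589/6940 + 819592) - 1714250 = -2521592109/6940 - 1714250 = -14418487109/6940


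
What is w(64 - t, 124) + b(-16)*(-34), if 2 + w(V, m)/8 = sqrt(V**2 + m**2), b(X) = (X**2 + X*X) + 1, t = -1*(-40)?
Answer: -17458 + 32*sqrt(997) ≈ -16448.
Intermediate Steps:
t = 40
b(X) = 1 + 2*X**2 (b(X) = (X**2 + X**2) + 1 = 2*X**2 + 1 = 1 + 2*X**2)
w(V, m) = -16 + 8*sqrt(V**2 + m**2)
w(64 - t, 124) + b(-16)*(-34) = (-16 + 8*sqrt((64 - 1*40)**2 + 124**2)) + (1 + 2*(-16)**2)*(-34) = (-16 + 8*sqrt((64 - 40)**2 + 15376)) + (1 + 2*256)*(-34) = (-16 + 8*sqrt(24**2 + 15376)) + (1 + 512)*(-34) = (-16 + 8*sqrt(576 + 15376)) + 513*(-34) = (-16 + 8*sqrt(15952)) - 17442 = (-16 + 8*(4*sqrt(997))) - 17442 = (-16 + 32*sqrt(997)) - 17442 = -17458 + 32*sqrt(997)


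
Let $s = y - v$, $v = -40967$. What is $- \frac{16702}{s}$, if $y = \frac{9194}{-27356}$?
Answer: $- \frac{228449956}{560342029} \approx -0.4077$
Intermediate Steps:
$y = - \frac{4597}{13678}$ ($y = 9194 \left(- \frac{1}{27356}\right) = - \frac{4597}{13678} \approx -0.33609$)
$s = \frac{560342029}{13678}$ ($s = - \frac{4597}{13678} - -40967 = - \frac{4597}{13678} + 40967 = \frac{560342029}{13678} \approx 40967.0$)
$- \frac{16702}{s} = - \frac{16702}{\frac{560342029}{13678}} = \left(-16702\right) \frac{13678}{560342029} = - \frac{228449956}{560342029}$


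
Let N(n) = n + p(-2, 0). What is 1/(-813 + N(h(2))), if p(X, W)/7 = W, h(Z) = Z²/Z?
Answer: -1/811 ≈ -0.0012330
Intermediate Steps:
h(Z) = Z
p(X, W) = 7*W
N(n) = n (N(n) = n + 7*0 = n + 0 = n)
1/(-813 + N(h(2))) = 1/(-813 + 2) = 1/(-811) = -1/811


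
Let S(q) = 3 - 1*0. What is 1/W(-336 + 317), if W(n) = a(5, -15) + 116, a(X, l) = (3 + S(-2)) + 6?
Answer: 1/128 ≈ 0.0078125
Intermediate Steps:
S(q) = 3 (S(q) = 3 + 0 = 3)
a(X, l) = 12 (a(X, l) = (3 + 3) + 6 = 6 + 6 = 12)
W(n) = 128 (W(n) = 12 + 116 = 128)
1/W(-336 + 317) = 1/128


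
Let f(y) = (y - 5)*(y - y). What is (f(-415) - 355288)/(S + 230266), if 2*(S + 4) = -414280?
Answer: -177644/11561 ≈ -15.366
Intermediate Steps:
f(y) = 0 (f(y) = (-5 + y)*0 = 0)
S = -207144 (S = -4 + (½)*(-414280) = -4 - 207140 = -207144)
(f(-415) - 355288)/(S + 230266) = (0 - 355288)/(-207144 + 230266) = -355288/23122 = -355288*1/23122 = -177644/11561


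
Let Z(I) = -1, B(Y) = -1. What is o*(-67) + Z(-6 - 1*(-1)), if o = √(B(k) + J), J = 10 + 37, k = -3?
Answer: -1 - 67*√46 ≈ -455.42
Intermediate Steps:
J = 47
o = √46 (o = √(-1 + 47) = √46 ≈ 6.7823)
o*(-67) + Z(-6 - 1*(-1)) = √46*(-67) - 1 = -67*√46 - 1 = -1 - 67*√46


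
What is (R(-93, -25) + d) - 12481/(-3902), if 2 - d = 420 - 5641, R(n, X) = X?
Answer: 20295077/3902 ≈ 5201.2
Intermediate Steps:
d = 5223 (d = 2 - (420 - 5641) = 2 - 1*(-5221) = 2 + 5221 = 5223)
(R(-93, -25) + d) - 12481/(-3902) = (-25 + 5223) - 12481/(-3902) = 5198 - 12481*(-1/3902) = 5198 + 12481/3902 = 20295077/3902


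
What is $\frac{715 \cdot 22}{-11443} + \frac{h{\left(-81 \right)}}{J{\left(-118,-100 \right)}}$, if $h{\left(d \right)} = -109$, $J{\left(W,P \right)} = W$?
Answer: $- \frac{608853}{1350274} \approx -0.45091$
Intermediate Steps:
$\frac{715 \cdot 22}{-11443} + \frac{h{\left(-81 \right)}}{J{\left(-118,-100 \right)}} = \frac{715 \cdot 22}{-11443} - \frac{109}{-118} = 15730 \left(- \frac{1}{11443}\right) - - \frac{109}{118} = - \frac{15730}{11443} + \frac{109}{118} = - \frac{608853}{1350274}$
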